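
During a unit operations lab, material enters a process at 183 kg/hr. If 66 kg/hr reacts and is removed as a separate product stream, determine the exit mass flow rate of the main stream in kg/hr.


Steady-state mass balance on the main outlet: F_out = F_in - F_removed
F_out = 183 - 66
F_out = 117 kg/hr


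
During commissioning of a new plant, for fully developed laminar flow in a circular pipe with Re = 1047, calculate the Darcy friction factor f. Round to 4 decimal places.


f = 64 / Re
f = 64 / 1047
f = 0.0611


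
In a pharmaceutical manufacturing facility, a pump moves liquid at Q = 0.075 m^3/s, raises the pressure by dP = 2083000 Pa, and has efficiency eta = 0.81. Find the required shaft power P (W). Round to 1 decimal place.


P = Q * dP / eta
P = 0.075 * 2083000 / 0.81
P = 156225.0 / 0.81
P = 192870.4 W


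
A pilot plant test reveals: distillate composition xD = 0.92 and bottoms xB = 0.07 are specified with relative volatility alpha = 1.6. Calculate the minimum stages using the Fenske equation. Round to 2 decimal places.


N_min = ln((xD*(1-xB))/(xB*(1-xD))) / ln(alpha)
Numerator inside ln: 0.8556 / 0.0056 = 152.785714
ln(152.785714) = 5.029036
ln(alpha) = ln(1.6) = 0.470004
N_min = 5.029036 / 0.470004 = 10.70


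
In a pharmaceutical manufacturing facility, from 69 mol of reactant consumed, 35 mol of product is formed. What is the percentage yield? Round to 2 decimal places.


Yield = (moles product / moles consumed) * 100%
Yield = (35 / 69) * 100
Yield = 0.5072 * 100
Yield = 50.72%


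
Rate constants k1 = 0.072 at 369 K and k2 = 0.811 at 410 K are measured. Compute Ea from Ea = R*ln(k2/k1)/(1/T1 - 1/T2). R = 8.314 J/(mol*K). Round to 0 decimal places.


Ea = R * ln(k2/k1) / (1/T1 - 1/T2)
ln(k2/k1) = ln(0.811/0.072) = 2.4216019
1/T1 - 1/T2 = 1/369 - 1/410 = 0.00027100271
Ea = 8.314 * 2.4216019 / 0.00027100271
Ea = 74292 J/mol


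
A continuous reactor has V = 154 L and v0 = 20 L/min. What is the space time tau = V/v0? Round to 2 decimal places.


tau = V / v0
tau = 154 / 20
tau = 7.70 min


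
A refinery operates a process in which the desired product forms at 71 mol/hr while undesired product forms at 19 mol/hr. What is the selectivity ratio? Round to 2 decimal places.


S = desired product rate / undesired product rate
S = 71 / 19
S = 3.74


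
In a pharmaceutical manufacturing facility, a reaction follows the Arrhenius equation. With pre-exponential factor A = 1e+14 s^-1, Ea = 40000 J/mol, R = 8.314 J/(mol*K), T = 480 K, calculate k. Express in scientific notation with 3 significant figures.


k = A * exp(-Ea/(R*T))
k = 1e+14 * exp(-40000 / (8.314 * 480))
k = 1e+14 * exp(-10.023254)
k = 4.44e+09


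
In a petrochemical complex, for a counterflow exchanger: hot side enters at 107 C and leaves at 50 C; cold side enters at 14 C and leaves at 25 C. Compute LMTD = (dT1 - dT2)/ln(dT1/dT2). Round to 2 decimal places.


dT1 = Th_in - Tc_out = 107 - 25 = 82
dT2 = Th_out - Tc_in = 50 - 14 = 36
LMTD = (dT1 - dT2) / ln(dT1/dT2)
LMTD = (82 - 36) / ln(82/36)
LMTD = 55.88 K


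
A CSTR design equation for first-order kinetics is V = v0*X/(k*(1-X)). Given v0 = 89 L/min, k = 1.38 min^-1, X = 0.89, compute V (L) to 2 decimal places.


V = v0 * X / (k * (1 - X))
V = 89 * 0.89 / (1.38 * (1 - 0.89))
V = 79.21 / (1.38 * 0.11)
V = 79.21 / 0.1518
V = 521.81 L


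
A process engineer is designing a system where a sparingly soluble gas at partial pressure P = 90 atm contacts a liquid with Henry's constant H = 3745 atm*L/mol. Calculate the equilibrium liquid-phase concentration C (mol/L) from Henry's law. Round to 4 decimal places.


C = P / H
C = 90 / 3745
C = 0.0240 mol/L


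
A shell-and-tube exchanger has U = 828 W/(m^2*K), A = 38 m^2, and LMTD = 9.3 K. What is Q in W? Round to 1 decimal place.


Q = U * A * LMTD
Q = 828 * 38 * 9.3
Q = 292615.2 W


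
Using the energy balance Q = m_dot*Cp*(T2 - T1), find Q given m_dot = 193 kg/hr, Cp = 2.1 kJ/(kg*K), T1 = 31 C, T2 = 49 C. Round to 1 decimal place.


Q = m_dot * Cp * (T2 - T1)
Q = 193 * 2.1 * (49 - 31)
Q = 193 * 2.1 * 18
Q = 7295.4 kJ/hr


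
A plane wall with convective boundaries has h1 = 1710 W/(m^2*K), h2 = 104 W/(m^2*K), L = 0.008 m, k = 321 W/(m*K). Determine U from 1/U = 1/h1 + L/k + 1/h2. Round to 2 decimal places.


1/U = 1/h1 + L/k + 1/h2
1/U = 1/1710 + 0.008/321 + 1/104
1/U = 0.0005847953 + 2.49221e-05 + 0.0096153846
1/U = 0.010225102
U = 97.80 W/(m^2*K)


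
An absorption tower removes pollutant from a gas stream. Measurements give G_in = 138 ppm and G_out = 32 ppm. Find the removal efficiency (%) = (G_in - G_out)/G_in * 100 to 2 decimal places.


Efficiency = (G_in - G_out) / G_in * 100%
Efficiency = (138 - 32) / 138 * 100
Efficiency = 106 / 138 * 100
Efficiency = 76.81%


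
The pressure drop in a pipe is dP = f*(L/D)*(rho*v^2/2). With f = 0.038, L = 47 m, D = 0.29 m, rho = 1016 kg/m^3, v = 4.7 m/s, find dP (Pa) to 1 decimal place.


dP = f * (L/D) * (rho*v^2/2)
dP = 0.038 * (47/0.29) * (1016*4.7^2/2)
L/D = 162.06896552
rho*v^2/2 = 1016*22.09/2 = 11221.72
dP = 0.038 * 162.06896552 * 11221.72
dP = 69110.3 Pa


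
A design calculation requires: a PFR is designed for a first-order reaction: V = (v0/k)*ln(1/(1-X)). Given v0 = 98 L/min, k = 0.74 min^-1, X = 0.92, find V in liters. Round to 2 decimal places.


V = (v0/k) * ln(1/(1-X))
V = (98/0.74) * ln(1/(1-0.92))
V = 132.432432 * ln(12.5)
V = 132.432432 * 2.525729
V = 334.49 L


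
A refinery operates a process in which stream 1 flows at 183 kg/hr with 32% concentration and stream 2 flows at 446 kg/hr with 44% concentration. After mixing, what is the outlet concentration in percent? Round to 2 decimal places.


Mass balance on solute: F1*x1 + F2*x2 = F3*x3
F3 = F1 + F2 = 183 + 446 = 629 kg/hr
x3 = (F1*x1 + F2*x2)/F3
x3 = (183*0.32 + 446*0.44) / 629
x3 = 40.51%


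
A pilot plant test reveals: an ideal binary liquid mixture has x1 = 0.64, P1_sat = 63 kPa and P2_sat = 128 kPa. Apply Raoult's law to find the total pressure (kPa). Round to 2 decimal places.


P = x1*P1_sat + x2*P2_sat
x2 = 1 - x1 = 1 - 0.64 = 0.36
P = 0.64*63 + 0.36*128
P = 40.32 + 46.08
P = 86.40 kPa


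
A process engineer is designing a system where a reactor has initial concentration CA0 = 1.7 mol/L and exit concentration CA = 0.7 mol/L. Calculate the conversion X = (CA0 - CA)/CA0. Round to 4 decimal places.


X = (CA0 - CA) / CA0
X = (1.7 - 0.7) / 1.7
X = 1.0 / 1.7
X = 0.5882


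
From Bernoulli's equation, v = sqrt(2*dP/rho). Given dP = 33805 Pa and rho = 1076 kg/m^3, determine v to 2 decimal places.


v = sqrt(2*dP/rho)
v = sqrt(2*33805/1076)
v = sqrt(62.834572)
v = 7.93 m/s


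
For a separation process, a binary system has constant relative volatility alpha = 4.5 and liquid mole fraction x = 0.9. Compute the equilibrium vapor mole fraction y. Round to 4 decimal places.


y = alpha*x / (1 + (alpha-1)*x)
y = 4.5*0.9 / (1 + (4.5-1)*0.9)
y = 4.05 / (1 + 3.15)
y = 4.05 / 4.15
y = 0.9759


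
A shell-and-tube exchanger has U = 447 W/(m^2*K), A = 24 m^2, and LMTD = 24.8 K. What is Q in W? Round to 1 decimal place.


Q = U * A * LMTD
Q = 447 * 24 * 24.8
Q = 266054.4 W


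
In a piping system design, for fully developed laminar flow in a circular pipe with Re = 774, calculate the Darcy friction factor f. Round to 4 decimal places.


f = 64 / Re
f = 64 / 774
f = 0.0827


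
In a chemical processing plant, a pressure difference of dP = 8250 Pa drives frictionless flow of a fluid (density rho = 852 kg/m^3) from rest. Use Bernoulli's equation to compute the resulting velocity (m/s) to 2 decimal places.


v = sqrt(2*dP/rho)
v = sqrt(2*8250/852)
v = sqrt(19.366197)
v = 4.40 m/s


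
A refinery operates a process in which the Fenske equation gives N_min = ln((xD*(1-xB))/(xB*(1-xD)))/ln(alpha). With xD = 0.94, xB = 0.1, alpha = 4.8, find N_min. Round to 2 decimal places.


N_min = ln((xD*(1-xB))/(xB*(1-xD))) / ln(alpha)
Numerator inside ln: 0.846 / 0.006 = 141.0
ln(141.0) = 4.94876
ln(alpha) = ln(4.8) = 1.568616
N_min = 4.94876 / 1.568616 = 3.15


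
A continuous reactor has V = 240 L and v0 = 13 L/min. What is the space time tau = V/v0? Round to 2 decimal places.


tau = V / v0
tau = 240 / 13
tau = 18.46 min


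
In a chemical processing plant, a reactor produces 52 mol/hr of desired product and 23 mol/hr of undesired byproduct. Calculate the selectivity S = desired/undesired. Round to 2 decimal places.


S = desired product rate / undesired product rate
S = 52 / 23
S = 2.26


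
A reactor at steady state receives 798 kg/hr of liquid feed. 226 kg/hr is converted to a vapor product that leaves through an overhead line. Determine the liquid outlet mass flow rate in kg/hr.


Steady-state mass balance on the main outlet: F_out = F_in - F_removed
F_out = 798 - 226
F_out = 572 kg/hr


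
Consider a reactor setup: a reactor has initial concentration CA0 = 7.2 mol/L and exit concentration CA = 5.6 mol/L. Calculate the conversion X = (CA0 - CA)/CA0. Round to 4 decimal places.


X = (CA0 - CA) / CA0
X = (7.2 - 5.6) / 7.2
X = 1.6 / 7.2
X = 0.2222


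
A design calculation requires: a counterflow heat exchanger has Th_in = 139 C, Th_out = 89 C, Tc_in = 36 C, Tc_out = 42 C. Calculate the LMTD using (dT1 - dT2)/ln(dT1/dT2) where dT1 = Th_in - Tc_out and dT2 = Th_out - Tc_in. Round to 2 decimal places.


dT1 = Th_in - Tc_out = 139 - 42 = 97
dT2 = Th_out - Tc_in = 89 - 36 = 53
LMTD = (dT1 - dT2) / ln(dT1/dT2)
LMTD = (97 - 53) / ln(97/53)
LMTD = 72.80 K


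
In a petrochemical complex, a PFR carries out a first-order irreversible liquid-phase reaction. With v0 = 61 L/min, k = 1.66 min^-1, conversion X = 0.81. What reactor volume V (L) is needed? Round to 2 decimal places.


V = (v0/k) * ln(1/(1-X))
V = (61/1.66) * ln(1/(1-0.81))
V = 36.746988 * ln(5.263158)
V = 36.746988 * 1.660731
V = 61.03 L


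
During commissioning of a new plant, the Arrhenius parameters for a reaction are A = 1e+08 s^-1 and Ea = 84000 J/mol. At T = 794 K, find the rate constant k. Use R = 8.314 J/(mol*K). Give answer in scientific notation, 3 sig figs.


k = A * exp(-Ea/(R*T))
k = 1e+08 * exp(-84000 / (8.314 * 794))
k = 1e+08 * exp(-12.724735)
k = 2.98e+02


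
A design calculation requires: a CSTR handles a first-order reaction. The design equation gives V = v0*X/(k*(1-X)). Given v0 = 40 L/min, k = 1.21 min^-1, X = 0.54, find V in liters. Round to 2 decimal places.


V = v0 * X / (k * (1 - X))
V = 40 * 0.54 / (1.21 * (1 - 0.54))
V = 21.6 / (1.21 * 0.46)
V = 21.6 / 0.5566
V = 38.81 L


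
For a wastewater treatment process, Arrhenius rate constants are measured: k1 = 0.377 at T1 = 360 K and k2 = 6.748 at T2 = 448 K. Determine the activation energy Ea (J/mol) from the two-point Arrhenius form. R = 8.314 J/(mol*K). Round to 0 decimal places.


Ea = R * ln(k2/k1) / (1/T1 - 1/T2)
ln(k2/k1) = ln(6.748/0.377) = 2.8847563
1/T1 - 1/T2 = 1/360 - 1/448 = 0.000545634921
Ea = 8.314 * 2.8847563 / 0.000545634921
Ea = 43956 J/mol


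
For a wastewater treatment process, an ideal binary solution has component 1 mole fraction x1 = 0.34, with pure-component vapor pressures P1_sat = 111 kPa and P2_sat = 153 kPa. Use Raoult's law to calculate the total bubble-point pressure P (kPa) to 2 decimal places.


P = x1*P1_sat + x2*P2_sat
x2 = 1 - x1 = 1 - 0.34 = 0.66
P = 0.34*111 + 0.66*153
P = 37.74 + 100.98
P = 138.72 kPa


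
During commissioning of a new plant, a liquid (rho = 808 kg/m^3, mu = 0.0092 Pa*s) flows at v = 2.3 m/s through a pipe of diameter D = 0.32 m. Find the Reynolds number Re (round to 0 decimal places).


Re = rho * v * D / mu
Re = 808 * 2.3 * 0.32 / 0.0092
Re = 594.688 / 0.0092
Re = 64640


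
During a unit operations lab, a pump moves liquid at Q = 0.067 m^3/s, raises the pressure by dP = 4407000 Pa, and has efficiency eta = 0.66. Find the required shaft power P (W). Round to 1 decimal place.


P = Q * dP / eta
P = 0.067 * 4407000 / 0.66
P = 295269.0 / 0.66
P = 447377.3 W


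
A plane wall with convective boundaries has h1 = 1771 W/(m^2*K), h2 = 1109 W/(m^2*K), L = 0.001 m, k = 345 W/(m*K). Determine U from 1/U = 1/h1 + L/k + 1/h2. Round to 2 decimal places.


1/U = 1/h1 + L/k + 1/h2
1/U = 1/1771 + 0.001/345 + 1/1109
1/U = 0.0005646527 + 2.8986e-06 + 0.0009017133
1/U = 0.0014692646
U = 680.61 W/(m^2*K)


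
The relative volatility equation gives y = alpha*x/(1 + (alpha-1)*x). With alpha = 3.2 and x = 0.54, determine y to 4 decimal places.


y = alpha*x / (1 + (alpha-1)*x)
y = 3.2*0.54 / (1 + (3.2-1)*0.54)
y = 1.728 / (1 + 1.188)
y = 1.728 / 2.188
y = 0.7898


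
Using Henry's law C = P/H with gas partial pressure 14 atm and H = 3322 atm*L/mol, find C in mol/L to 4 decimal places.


C = P / H
C = 14 / 3322
C = 0.0042 mol/L


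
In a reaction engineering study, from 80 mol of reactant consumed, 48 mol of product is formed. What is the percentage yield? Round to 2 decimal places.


Yield = (moles product / moles consumed) * 100%
Yield = (48 / 80) * 100
Yield = 0.6 * 100
Yield = 60.00%


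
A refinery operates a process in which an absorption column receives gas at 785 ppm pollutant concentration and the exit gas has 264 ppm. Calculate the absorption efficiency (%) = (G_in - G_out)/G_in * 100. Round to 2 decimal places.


Efficiency = (G_in - G_out) / G_in * 100%
Efficiency = (785 - 264) / 785 * 100
Efficiency = 521 / 785 * 100
Efficiency = 66.37%


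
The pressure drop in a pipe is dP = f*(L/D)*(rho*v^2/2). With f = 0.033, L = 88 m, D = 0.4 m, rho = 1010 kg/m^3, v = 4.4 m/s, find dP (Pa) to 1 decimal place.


dP = f * (L/D) * (rho*v^2/2)
dP = 0.033 * (88/0.4) * (1010*4.4^2/2)
L/D = 220.0
rho*v^2/2 = 1010*19.36/2 = 9776.8
dP = 0.033 * 220.0 * 9776.8
dP = 70979.6 Pa


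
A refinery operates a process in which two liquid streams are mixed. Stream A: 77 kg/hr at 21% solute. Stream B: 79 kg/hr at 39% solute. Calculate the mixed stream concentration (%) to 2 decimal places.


Mass balance on solute: F1*x1 + F2*x2 = F3*x3
F3 = F1 + F2 = 77 + 79 = 156 kg/hr
x3 = (F1*x1 + F2*x2)/F3
x3 = (77*0.21 + 79*0.39) / 156
x3 = 30.12%


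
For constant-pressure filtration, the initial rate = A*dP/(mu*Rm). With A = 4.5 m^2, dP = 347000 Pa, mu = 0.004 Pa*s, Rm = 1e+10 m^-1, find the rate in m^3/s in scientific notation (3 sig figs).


rate = A * dP / (mu * Rm)
rate = 4.5 * 347000 / (0.004 * 1e+10)
rate = 1561500.0 / 4.000e+07
rate = 3.90e-02 m^3/s


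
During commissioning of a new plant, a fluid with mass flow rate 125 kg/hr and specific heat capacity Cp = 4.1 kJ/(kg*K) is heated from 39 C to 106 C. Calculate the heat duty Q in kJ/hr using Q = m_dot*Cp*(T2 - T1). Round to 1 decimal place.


Q = m_dot * Cp * (T2 - T1)
Q = 125 * 4.1 * (106 - 39)
Q = 125 * 4.1 * 67
Q = 34337.5 kJ/hr


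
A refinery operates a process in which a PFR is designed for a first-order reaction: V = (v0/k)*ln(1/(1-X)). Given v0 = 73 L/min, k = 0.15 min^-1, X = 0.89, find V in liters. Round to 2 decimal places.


V = (v0/k) * ln(1/(1-X))
V = (73/0.15) * ln(1/(1-0.89))
V = 486.666667 * ln(9.090909)
V = 486.666667 * 2.207275
V = 1074.21 L


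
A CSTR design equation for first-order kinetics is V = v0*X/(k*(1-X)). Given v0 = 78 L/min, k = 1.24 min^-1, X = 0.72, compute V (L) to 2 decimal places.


V = v0 * X / (k * (1 - X))
V = 78 * 0.72 / (1.24 * (1 - 0.72))
V = 56.16 / (1.24 * 0.28)
V = 56.16 / 0.3472
V = 161.75 L


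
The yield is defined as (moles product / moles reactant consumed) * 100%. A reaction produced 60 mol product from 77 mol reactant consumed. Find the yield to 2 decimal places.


Yield = (moles product / moles consumed) * 100%
Yield = (60 / 77) * 100
Yield = 0.7792 * 100
Yield = 77.92%


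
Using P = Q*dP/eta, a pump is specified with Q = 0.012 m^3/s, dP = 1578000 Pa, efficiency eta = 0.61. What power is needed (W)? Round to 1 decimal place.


P = Q * dP / eta
P = 0.012 * 1578000 / 0.61
P = 18936.0 / 0.61
P = 31042.6 W


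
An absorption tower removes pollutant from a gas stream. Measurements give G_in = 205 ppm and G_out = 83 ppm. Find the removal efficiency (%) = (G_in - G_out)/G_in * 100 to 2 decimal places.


Efficiency = (G_in - G_out) / G_in * 100%
Efficiency = (205 - 83) / 205 * 100
Efficiency = 122 / 205 * 100
Efficiency = 59.51%


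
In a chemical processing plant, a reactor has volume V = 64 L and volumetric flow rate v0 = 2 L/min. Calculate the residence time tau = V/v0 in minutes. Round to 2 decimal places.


tau = V / v0
tau = 64 / 2
tau = 32.00 min


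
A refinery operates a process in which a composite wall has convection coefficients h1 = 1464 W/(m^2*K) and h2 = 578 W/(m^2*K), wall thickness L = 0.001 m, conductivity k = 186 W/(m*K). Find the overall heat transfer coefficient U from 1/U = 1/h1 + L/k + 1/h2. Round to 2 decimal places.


1/U = 1/h1 + L/k + 1/h2
1/U = 1/1464 + 0.001/186 + 1/578
1/U = 0.0006830601 + 5.3763e-06 + 0.0017301038
1/U = 0.0024185402
U = 413.47 W/(m^2*K)


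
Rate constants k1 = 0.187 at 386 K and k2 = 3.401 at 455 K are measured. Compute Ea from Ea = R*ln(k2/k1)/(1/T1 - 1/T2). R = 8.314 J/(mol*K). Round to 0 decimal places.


Ea = R * ln(k2/k1) / (1/T1 - 1/T2)
ln(k2/k1) = ln(3.401/0.187) = 2.9007162
1/T1 - 1/T2 = 1/386 - 1/455 = 0.000392871377
Ea = 8.314 * 2.9007162 / 0.000392871377
Ea = 61385 J/mol


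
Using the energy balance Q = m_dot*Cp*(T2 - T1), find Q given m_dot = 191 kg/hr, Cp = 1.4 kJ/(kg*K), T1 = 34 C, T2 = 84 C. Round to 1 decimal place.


Q = m_dot * Cp * (T2 - T1)
Q = 191 * 1.4 * (84 - 34)
Q = 191 * 1.4 * 50
Q = 13370.0 kJ/hr


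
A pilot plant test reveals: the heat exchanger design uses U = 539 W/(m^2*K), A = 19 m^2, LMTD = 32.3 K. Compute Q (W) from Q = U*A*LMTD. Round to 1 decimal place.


Q = U * A * LMTD
Q = 539 * 19 * 32.3
Q = 330784.3 W


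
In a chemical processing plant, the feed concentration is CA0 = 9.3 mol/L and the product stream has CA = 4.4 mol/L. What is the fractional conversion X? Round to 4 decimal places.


X = (CA0 - CA) / CA0
X = (9.3 - 4.4) / 9.3
X = 4.9 / 9.3
X = 0.5269


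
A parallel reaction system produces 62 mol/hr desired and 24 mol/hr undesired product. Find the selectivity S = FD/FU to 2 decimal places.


S = desired product rate / undesired product rate
S = 62 / 24
S = 2.58


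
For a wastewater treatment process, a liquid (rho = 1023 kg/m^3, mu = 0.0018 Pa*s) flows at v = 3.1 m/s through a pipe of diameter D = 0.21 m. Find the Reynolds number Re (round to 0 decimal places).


Re = rho * v * D / mu
Re = 1023 * 3.1 * 0.21 / 0.0018
Re = 665.973 / 0.0018
Re = 369985


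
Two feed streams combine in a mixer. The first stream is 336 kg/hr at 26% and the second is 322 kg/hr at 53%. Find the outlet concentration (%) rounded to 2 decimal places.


Mass balance on solute: F1*x1 + F2*x2 = F3*x3
F3 = F1 + F2 = 336 + 322 = 658 kg/hr
x3 = (F1*x1 + F2*x2)/F3
x3 = (336*0.26 + 322*0.53) / 658
x3 = 39.21%


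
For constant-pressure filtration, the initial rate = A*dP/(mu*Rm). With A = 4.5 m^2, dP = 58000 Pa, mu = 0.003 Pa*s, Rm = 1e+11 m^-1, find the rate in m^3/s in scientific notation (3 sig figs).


rate = A * dP / (mu * Rm)
rate = 4.5 * 58000 / (0.003 * 1e+11)
rate = 261000.0 / 3.000e+08
rate = 8.70e-04 m^3/s


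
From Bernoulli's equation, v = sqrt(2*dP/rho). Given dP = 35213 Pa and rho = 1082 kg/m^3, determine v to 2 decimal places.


v = sqrt(2*dP/rho)
v = sqrt(2*35213/1082)
v = sqrt(65.088725)
v = 8.07 m/s


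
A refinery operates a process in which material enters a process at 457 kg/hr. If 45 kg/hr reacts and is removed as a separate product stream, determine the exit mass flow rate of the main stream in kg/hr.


Steady-state mass balance on the main outlet: F_out = F_in - F_removed
F_out = 457 - 45
F_out = 412 kg/hr


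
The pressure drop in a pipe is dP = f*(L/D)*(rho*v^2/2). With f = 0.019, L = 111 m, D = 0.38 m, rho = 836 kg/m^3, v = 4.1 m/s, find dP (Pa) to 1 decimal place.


dP = f * (L/D) * (rho*v^2/2)
dP = 0.019 * (111/0.38) * (836*4.1^2/2)
L/D = 292.10526316
rho*v^2/2 = 836*16.81/2 = 7026.58
dP = 0.019 * 292.10526316 * 7026.58
dP = 38997.5 Pa


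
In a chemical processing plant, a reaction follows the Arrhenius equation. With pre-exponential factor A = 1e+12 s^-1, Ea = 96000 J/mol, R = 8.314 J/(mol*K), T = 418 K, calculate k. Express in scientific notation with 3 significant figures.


k = A * exp(-Ea/(R*T))
k = 1e+12 * exp(-96000 / (8.314 * 418))
k = 1e+12 * exp(-27.623896)
k = 1.01e+00


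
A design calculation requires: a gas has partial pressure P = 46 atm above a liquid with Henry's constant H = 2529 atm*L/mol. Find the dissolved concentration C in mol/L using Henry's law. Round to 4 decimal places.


C = P / H
C = 46 / 2529
C = 0.0182 mol/L


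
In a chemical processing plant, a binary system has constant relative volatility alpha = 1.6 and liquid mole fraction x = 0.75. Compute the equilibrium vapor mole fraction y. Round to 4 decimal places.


y = alpha*x / (1 + (alpha-1)*x)
y = 1.6*0.75 / (1 + (1.6-1)*0.75)
y = 1.2 / (1 + 0.45)
y = 1.2 / 1.45
y = 0.8276


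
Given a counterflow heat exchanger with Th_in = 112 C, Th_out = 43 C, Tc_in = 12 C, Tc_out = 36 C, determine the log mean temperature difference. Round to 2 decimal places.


dT1 = Th_in - Tc_out = 112 - 36 = 76
dT2 = Th_out - Tc_in = 43 - 12 = 31
LMTD = (dT1 - dT2) / ln(dT1/dT2)
LMTD = (76 - 31) / ln(76/31)
LMTD = 50.18 K


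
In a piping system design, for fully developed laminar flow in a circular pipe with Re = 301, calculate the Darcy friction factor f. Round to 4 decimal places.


f = 64 / Re
f = 64 / 301
f = 0.2126


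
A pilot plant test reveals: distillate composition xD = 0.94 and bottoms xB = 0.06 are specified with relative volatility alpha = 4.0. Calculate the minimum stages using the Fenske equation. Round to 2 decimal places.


N_min = ln((xD*(1-xB))/(xB*(1-xD))) / ln(alpha)
Numerator inside ln: 0.8836 / 0.0036 = 245.444444
ln(245.444444) = 5.503071
ln(alpha) = ln(4.0) = 1.386294
N_min = 5.503071 / 1.386294 = 3.97


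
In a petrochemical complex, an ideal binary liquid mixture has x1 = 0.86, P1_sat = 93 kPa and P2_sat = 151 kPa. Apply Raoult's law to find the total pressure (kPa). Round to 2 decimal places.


P = x1*P1_sat + x2*P2_sat
x2 = 1 - x1 = 1 - 0.86 = 0.14
P = 0.86*93 + 0.14*151
P = 79.98 + 21.14
P = 101.12 kPa


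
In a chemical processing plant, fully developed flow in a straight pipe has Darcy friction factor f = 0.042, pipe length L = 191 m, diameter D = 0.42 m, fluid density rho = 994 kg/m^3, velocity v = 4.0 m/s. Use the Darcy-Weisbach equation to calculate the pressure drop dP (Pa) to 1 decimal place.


dP = f * (L/D) * (rho*v^2/2)
dP = 0.042 * (191/0.42) * (994*4.0^2/2)
L/D = 454.76190476
rho*v^2/2 = 994*16.0/2 = 7952.0
dP = 0.042 * 454.76190476 * 7952.0
dP = 151883.2 Pa


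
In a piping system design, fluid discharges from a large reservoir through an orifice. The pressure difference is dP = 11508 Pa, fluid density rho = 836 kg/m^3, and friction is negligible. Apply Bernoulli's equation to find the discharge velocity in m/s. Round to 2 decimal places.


v = sqrt(2*dP/rho)
v = sqrt(2*11508/836)
v = sqrt(27.5311)
v = 5.25 m/s


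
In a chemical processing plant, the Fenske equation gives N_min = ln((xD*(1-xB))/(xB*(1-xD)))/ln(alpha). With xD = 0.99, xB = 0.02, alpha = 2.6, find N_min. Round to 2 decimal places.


N_min = ln((xD*(1-xB))/(xB*(1-xD))) / ln(alpha)
Numerator inside ln: 0.9702 / 0.0002 = 4851.0
ln(4851.0) = 8.48694
ln(alpha) = ln(2.6) = 0.955511
N_min = 8.48694 / 0.955511 = 8.88


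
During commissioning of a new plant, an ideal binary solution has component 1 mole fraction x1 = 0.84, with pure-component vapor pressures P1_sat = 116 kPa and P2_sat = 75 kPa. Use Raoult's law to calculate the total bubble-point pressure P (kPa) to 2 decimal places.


P = x1*P1_sat + x2*P2_sat
x2 = 1 - x1 = 1 - 0.84 = 0.16
P = 0.84*116 + 0.16*75
P = 97.44 + 12.0
P = 109.44 kPa


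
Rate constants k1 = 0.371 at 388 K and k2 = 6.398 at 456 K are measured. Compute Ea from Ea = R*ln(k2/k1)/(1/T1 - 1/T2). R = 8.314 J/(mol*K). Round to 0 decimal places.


Ea = R * ln(k2/k1) / (1/T1 - 1/T2)
ln(k2/k1) = ln(6.398/0.371) = 2.8475387
1/T1 - 1/T2 = 1/388 - 1/456 = 0.000384337131
Ea = 8.314 * 2.8475387 / 0.000384337131
Ea = 61598 J/mol


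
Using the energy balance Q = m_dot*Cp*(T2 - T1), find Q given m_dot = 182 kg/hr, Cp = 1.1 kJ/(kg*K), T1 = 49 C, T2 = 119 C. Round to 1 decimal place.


Q = m_dot * Cp * (T2 - T1)
Q = 182 * 1.1 * (119 - 49)
Q = 182 * 1.1 * 70
Q = 14014.0 kJ/hr


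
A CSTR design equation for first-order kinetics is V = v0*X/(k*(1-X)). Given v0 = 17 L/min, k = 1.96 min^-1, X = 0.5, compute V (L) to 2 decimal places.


V = v0 * X / (k * (1 - X))
V = 17 * 0.5 / (1.96 * (1 - 0.5))
V = 8.5 / (1.96 * 0.5)
V = 8.5 / 0.98
V = 8.67 L


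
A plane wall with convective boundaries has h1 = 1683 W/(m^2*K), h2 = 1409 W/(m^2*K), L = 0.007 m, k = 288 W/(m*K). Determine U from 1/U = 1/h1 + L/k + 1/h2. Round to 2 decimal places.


1/U = 1/h1 + L/k + 1/h2
1/U = 1/1683 + 0.007/288 + 1/1409
1/U = 0.0005941771 + 2.43056e-05 + 0.0007097232
1/U = 0.0013282059
U = 752.90 W/(m^2*K)


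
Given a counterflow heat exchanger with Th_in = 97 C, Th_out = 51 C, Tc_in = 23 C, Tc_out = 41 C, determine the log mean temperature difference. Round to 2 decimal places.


dT1 = Th_in - Tc_out = 97 - 41 = 56
dT2 = Th_out - Tc_in = 51 - 23 = 28
LMTD = (dT1 - dT2) / ln(dT1/dT2)
LMTD = (56 - 28) / ln(56/28)
LMTD = 40.40 K


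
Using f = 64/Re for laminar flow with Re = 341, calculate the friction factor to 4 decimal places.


f = 64 / Re
f = 64 / 341
f = 0.1877


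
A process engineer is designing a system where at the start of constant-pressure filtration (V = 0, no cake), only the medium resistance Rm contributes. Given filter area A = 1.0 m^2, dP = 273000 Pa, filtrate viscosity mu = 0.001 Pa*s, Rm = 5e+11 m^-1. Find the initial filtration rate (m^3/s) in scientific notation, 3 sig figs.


rate = A * dP / (mu * Rm)
rate = 1.0 * 273000 / (0.001 * 5e+11)
rate = 273000.0 / 5.000e+08
rate = 5.46e-04 m^3/s


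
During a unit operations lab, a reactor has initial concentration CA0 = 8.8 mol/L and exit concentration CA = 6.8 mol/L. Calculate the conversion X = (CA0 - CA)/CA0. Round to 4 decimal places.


X = (CA0 - CA) / CA0
X = (8.8 - 6.8) / 8.8
X = 2.0 / 8.8
X = 0.2273


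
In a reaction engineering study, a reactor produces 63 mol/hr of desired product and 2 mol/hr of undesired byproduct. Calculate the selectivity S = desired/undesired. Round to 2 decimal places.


S = desired product rate / undesired product rate
S = 63 / 2
S = 31.50


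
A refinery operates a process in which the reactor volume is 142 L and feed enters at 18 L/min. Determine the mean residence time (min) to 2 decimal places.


tau = V / v0
tau = 142 / 18
tau = 7.89 min


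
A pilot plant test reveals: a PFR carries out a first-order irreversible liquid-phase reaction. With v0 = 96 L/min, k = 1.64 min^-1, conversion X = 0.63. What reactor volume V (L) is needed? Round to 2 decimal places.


V = (v0/k) * ln(1/(1-X))
V = (96/1.64) * ln(1/(1-0.63))
V = 58.536585 * ln(2.702703)
V = 58.536585 * 0.994252
V = 58.20 L


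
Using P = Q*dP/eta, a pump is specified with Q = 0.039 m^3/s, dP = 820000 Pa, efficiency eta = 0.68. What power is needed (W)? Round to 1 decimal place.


P = Q * dP / eta
P = 0.039 * 820000 / 0.68
P = 31980.0 / 0.68
P = 47029.4 W


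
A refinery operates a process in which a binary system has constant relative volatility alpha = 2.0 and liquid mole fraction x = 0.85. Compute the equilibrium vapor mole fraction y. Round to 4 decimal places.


y = alpha*x / (1 + (alpha-1)*x)
y = 2.0*0.85 / (1 + (2.0-1)*0.85)
y = 1.7 / (1 + 0.85)
y = 1.7 / 1.85
y = 0.9189


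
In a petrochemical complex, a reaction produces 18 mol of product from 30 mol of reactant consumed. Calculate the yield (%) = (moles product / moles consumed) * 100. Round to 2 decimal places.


Yield = (moles product / moles consumed) * 100%
Yield = (18 / 30) * 100
Yield = 0.6 * 100
Yield = 60.00%


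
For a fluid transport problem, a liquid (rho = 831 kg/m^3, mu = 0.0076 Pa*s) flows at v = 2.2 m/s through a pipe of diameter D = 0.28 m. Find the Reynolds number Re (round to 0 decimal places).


Re = rho * v * D / mu
Re = 831 * 2.2 * 0.28 / 0.0076
Re = 511.896 / 0.0076
Re = 67355


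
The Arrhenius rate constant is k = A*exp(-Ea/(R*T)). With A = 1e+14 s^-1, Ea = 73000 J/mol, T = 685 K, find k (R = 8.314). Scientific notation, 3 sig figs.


k = A * exp(-Ea/(R*T))
k = 1e+14 * exp(-73000 / (8.314 * 685))
k = 1e+14 * exp(-12.818059)
k = 2.71e+08


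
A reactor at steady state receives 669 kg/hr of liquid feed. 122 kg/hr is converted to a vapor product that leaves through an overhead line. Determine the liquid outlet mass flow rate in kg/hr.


Steady-state mass balance on the main outlet: F_out = F_in - F_removed
F_out = 669 - 122
F_out = 547 kg/hr


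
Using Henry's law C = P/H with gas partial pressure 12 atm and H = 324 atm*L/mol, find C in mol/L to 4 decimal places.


C = P / H
C = 12 / 324
C = 0.0370 mol/L


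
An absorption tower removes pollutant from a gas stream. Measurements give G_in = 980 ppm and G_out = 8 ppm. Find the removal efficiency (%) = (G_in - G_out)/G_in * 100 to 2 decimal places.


Efficiency = (G_in - G_out) / G_in * 100%
Efficiency = (980 - 8) / 980 * 100
Efficiency = 972 / 980 * 100
Efficiency = 99.18%


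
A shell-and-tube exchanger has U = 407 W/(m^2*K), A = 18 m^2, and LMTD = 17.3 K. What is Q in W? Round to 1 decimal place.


Q = U * A * LMTD
Q = 407 * 18 * 17.3
Q = 126739.8 W


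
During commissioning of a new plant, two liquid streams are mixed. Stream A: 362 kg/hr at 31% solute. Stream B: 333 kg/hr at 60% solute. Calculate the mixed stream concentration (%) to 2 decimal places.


Mass balance on solute: F1*x1 + F2*x2 = F3*x3
F3 = F1 + F2 = 362 + 333 = 695 kg/hr
x3 = (F1*x1 + F2*x2)/F3
x3 = (362*0.31 + 333*0.6) / 695
x3 = 44.89%


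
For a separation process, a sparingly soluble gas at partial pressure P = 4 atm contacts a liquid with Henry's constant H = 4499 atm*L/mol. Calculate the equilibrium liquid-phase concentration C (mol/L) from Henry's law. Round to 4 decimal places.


C = P / H
C = 4 / 4499
C = 0.0009 mol/L


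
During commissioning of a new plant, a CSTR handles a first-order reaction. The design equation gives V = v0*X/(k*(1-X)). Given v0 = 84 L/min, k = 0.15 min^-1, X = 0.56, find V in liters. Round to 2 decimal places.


V = v0 * X / (k * (1 - X))
V = 84 * 0.56 / (0.15 * (1 - 0.56))
V = 47.04 / (0.15 * 0.44)
V = 47.04 / 0.066
V = 712.73 L


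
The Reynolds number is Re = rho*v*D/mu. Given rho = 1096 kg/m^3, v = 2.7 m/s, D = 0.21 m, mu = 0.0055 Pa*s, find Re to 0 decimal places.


Re = rho * v * D / mu
Re = 1096 * 2.7 * 0.21 / 0.0055
Re = 621.432 / 0.0055
Re = 112988


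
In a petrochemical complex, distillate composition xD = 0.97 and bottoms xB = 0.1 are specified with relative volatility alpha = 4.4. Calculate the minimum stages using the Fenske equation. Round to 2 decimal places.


N_min = ln((xD*(1-xB))/(xB*(1-xD))) / ln(alpha)
Numerator inside ln: 0.873 / 0.003 = 291.0
ln(291.0) = 5.673323
ln(alpha) = ln(4.4) = 1.481605
N_min = 5.673323 / 1.481605 = 3.83


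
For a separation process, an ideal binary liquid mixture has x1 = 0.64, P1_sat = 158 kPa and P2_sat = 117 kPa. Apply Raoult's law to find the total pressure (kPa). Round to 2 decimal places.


P = x1*P1_sat + x2*P2_sat
x2 = 1 - x1 = 1 - 0.64 = 0.36
P = 0.64*158 + 0.36*117
P = 101.12 + 42.12
P = 143.24 kPa


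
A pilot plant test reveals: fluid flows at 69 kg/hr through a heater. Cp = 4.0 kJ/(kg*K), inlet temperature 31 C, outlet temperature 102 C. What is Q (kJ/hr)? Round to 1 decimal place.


Q = m_dot * Cp * (T2 - T1)
Q = 69 * 4.0 * (102 - 31)
Q = 69 * 4.0 * 71
Q = 19596.0 kJ/hr


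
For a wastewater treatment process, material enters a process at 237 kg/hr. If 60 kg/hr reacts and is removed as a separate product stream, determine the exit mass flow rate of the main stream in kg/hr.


Steady-state mass balance on the main outlet: F_out = F_in - F_removed
F_out = 237 - 60
F_out = 177 kg/hr


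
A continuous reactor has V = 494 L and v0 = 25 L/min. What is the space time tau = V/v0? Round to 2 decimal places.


tau = V / v0
tau = 494 / 25
tau = 19.76 min


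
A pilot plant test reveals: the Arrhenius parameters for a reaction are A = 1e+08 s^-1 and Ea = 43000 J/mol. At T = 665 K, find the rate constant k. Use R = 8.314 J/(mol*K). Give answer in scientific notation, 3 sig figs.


k = A * exp(-Ea/(R*T))
k = 1e+08 * exp(-43000 / (8.314 * 665))
k = 1e+08 * exp(-7.777442)
k = 4.19e+04


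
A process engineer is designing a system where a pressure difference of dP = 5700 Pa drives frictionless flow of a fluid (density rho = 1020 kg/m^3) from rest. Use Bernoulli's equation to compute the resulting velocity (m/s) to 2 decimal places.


v = sqrt(2*dP/rho)
v = sqrt(2*5700/1020)
v = sqrt(11.176471)
v = 3.34 m/s


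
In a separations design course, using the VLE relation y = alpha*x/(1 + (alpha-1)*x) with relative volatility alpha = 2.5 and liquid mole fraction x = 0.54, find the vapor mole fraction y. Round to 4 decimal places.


y = alpha*x / (1 + (alpha-1)*x)
y = 2.5*0.54 / (1 + (2.5-1)*0.54)
y = 1.35 / (1 + 0.81)
y = 1.35 / 1.81
y = 0.7459


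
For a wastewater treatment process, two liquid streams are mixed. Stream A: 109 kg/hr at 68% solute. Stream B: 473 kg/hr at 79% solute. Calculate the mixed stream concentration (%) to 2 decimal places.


Mass balance on solute: F1*x1 + F2*x2 = F3*x3
F3 = F1 + F2 = 109 + 473 = 582 kg/hr
x3 = (F1*x1 + F2*x2)/F3
x3 = (109*0.68 + 473*0.79) / 582
x3 = 76.94%


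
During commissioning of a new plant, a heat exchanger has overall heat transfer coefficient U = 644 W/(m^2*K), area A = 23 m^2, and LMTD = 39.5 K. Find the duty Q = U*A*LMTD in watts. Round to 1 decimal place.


Q = U * A * LMTD
Q = 644 * 23 * 39.5
Q = 585074.0 W


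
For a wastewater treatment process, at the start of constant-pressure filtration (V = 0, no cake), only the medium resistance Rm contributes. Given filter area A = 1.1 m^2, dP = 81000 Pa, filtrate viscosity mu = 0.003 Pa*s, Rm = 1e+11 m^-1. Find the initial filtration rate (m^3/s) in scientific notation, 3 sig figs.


rate = A * dP / (mu * Rm)
rate = 1.1 * 81000 / (0.003 * 1e+11)
rate = 89100.0 / 3.000e+08
rate = 2.97e-04 m^3/s


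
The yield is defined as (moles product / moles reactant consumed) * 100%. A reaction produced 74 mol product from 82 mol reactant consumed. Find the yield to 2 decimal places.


Yield = (moles product / moles consumed) * 100%
Yield = (74 / 82) * 100
Yield = 0.9024 * 100
Yield = 90.24%


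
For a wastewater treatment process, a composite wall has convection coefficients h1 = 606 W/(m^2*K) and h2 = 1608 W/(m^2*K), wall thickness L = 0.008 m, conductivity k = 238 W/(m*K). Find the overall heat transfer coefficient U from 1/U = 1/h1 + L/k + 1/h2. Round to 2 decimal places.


1/U = 1/h1 + L/k + 1/h2
1/U = 1/606 + 0.008/238 + 1/1608
1/U = 0.001650165 + 3.36134e-05 + 0.0006218905
1/U = 0.0023056689
U = 433.71 W/(m^2*K)


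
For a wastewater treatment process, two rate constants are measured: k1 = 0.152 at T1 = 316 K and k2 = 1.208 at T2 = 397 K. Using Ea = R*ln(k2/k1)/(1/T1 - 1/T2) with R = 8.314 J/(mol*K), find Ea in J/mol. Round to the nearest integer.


Ea = R * ln(k2/k1) / (1/T1 - 1/T2)
ln(k2/k1) = ln(1.208/0.152) = 2.0728409
1/T1 - 1/T2 = 1/316 - 1/397 = 0.000645665274
Ea = 8.314 * 2.0728409 / 0.000645665274
Ea = 26691 J/mol


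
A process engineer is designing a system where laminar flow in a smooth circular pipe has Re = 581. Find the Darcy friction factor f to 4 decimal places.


f = 64 / Re
f = 64 / 581
f = 0.1102


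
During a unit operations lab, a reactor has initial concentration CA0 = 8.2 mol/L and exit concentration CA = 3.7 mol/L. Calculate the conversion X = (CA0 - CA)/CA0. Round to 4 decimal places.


X = (CA0 - CA) / CA0
X = (8.2 - 3.7) / 8.2
X = 4.5 / 8.2
X = 0.5488


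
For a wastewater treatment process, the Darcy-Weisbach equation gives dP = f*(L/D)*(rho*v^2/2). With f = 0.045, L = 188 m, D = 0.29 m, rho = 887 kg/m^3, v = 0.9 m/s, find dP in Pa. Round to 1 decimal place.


dP = f * (L/D) * (rho*v^2/2)
dP = 0.045 * (188/0.29) * (887*0.9^2/2)
L/D = 648.27586207
rho*v^2/2 = 887*0.81/2 = 359.235
dP = 0.045 * 648.27586207 * 359.235
dP = 10479.8 Pa


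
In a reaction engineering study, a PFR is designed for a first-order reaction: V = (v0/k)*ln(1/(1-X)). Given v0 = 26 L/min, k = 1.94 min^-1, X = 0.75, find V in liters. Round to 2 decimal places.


V = (v0/k) * ln(1/(1-X))
V = (26/1.94) * ln(1/(1-0.75))
V = 13.402062 * ln(4.0)
V = 13.402062 * 1.386294
V = 18.58 L


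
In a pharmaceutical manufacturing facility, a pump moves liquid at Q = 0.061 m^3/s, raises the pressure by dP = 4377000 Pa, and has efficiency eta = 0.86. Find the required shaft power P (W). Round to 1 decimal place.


P = Q * dP / eta
P = 0.061 * 4377000 / 0.86
P = 266997.0 / 0.86
P = 310461.6 W


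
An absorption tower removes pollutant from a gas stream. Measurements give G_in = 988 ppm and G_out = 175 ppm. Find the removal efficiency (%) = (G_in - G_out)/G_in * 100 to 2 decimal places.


Efficiency = (G_in - G_out) / G_in * 100%
Efficiency = (988 - 175) / 988 * 100
Efficiency = 813 / 988 * 100
Efficiency = 82.29%


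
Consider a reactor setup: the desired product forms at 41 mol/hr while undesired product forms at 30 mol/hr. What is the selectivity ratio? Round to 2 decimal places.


S = desired product rate / undesired product rate
S = 41 / 30
S = 1.37


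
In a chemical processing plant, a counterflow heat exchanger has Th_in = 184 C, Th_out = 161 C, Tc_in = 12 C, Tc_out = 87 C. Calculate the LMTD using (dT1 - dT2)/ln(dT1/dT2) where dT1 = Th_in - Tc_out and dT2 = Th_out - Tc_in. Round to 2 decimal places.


dT1 = Th_in - Tc_out = 184 - 87 = 97
dT2 = Th_out - Tc_in = 161 - 12 = 149
LMTD = (dT1 - dT2) / ln(dT1/dT2)
LMTD = (97 - 149) / ln(97/149)
LMTD = 121.15 K


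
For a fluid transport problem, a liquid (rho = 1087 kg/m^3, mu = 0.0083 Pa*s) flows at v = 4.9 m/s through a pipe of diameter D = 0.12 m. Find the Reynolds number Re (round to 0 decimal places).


Re = rho * v * D / mu
Re = 1087 * 4.9 * 0.12 / 0.0083
Re = 639.156 / 0.0083
Re = 77007


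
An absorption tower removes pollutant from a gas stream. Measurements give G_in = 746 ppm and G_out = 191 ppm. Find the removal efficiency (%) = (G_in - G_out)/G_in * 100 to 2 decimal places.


Efficiency = (G_in - G_out) / G_in * 100%
Efficiency = (746 - 191) / 746 * 100
Efficiency = 555 / 746 * 100
Efficiency = 74.40%


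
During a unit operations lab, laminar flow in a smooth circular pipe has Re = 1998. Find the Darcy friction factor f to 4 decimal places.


f = 64 / Re
f = 64 / 1998
f = 0.0320


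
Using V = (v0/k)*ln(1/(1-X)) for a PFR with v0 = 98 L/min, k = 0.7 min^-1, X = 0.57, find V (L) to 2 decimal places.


V = (v0/k) * ln(1/(1-X))
V = (98/0.7) * ln(1/(1-0.57))
V = 140.0 * ln(2.325581)
V = 140.0 * 0.84397
V = 118.16 L


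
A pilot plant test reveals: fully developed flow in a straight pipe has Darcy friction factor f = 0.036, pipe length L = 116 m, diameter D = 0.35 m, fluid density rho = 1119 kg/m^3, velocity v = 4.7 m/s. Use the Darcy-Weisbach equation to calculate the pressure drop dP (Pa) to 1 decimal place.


dP = f * (L/D) * (rho*v^2/2)
dP = 0.036 * (116/0.35) * (1119*4.7^2/2)
L/D = 331.42857143
rho*v^2/2 = 1119*22.09/2 = 12359.355
dP = 0.036 * 331.42857143 * 12359.355
dP = 147464.8 Pa


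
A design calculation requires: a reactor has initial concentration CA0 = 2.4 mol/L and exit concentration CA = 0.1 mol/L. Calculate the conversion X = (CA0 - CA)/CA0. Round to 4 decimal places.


X = (CA0 - CA) / CA0
X = (2.4 - 0.1) / 2.4
X = 2.3 / 2.4
X = 0.9583
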